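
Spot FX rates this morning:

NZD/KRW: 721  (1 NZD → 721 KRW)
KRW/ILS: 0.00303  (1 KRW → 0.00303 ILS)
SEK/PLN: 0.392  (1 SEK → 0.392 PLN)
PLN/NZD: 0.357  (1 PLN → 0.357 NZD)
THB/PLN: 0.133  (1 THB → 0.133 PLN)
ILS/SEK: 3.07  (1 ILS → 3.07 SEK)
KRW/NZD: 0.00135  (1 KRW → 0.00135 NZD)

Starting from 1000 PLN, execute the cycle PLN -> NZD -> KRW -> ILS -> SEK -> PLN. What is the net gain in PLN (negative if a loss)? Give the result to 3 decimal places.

-61.422

1000 PLN × 0.357 = 357 NZD
357 NZD × 721 = 257397 KRW
257397 KRW × 0.00303 = 779.91291 ILS
779.91291 ILS × 3.07 = 2394.3326337 SEK
2394.3326337 SEK × 0.392 = 938.5783924104 PLN
Net change: 938.5783924104 − 1000 = -61.4216075896 PLN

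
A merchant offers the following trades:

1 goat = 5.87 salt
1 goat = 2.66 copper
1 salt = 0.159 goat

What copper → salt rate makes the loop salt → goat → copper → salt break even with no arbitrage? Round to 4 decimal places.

2.3644

Known legs of the cycle: 0.159 × 2.66 = 0.42294
For no arbitrage the full-cycle product must be 1, so the missing rate is 1 / 0.42294 ≈ 2.364402.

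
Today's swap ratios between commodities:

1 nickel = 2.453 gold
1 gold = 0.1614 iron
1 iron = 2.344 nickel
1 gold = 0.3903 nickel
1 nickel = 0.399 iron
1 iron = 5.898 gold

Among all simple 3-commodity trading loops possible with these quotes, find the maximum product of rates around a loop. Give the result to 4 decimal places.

iron→nickel→gold→iron: 2.344 × 2.453 × 0.1614 = 0.92802
iron→gold→nickel→iron: 5.898 × 0.3903 × 0.399 = 0.91849
Maximum is iron→nickel→gold→iron at 0.9280; no arbitrage — every cycle loses value.

0.9280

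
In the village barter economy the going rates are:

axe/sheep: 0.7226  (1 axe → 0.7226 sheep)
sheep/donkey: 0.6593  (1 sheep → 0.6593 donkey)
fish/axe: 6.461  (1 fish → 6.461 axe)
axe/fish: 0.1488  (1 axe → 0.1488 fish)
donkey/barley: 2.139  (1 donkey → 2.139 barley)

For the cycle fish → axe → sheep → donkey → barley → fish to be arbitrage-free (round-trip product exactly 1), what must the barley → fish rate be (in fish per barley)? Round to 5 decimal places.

0.15188

Known legs of the cycle: 6.461 × 0.7226 × 0.6593 × 2.139 = 6.58402632400422
For no arbitrage the full-cycle product must be 1, so the missing rate is 1 / 6.58402632400422 ≈ 0.1518827.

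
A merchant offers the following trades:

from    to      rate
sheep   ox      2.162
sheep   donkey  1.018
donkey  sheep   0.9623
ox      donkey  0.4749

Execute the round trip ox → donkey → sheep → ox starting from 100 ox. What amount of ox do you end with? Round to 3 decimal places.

98.803

100 ox × 0.4749 = 47.49 donkey
47.49 donkey × 0.9623 = 45.699627 sheep
45.699627 sheep × 2.162 = 98.802593574 ox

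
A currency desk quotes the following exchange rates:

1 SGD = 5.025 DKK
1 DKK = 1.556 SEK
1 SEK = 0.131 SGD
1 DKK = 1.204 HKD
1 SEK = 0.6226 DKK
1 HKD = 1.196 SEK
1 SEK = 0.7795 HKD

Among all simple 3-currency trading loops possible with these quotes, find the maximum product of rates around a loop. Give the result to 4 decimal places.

1.0243

SEK→SGD→DKK→SEK: 0.131 × 5.025 × 1.556 = 1.02428
SEK→DKK→HKD→SEK: 0.6226 × 1.204 × 1.196 = 0.89653
Maximum is SEK→SGD→DKK→SEK at 1.0243; arbitrage exists.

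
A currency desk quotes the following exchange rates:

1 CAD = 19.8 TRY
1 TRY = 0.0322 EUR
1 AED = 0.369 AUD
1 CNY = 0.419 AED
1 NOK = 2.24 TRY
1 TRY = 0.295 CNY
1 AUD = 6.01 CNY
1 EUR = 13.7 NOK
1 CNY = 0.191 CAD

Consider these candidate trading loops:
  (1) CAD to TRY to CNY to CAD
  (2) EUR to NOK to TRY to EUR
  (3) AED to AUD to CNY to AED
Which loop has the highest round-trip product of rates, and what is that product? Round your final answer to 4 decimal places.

1.1156

(1) 19.8 × 0.295 × 0.191 = 1.11563
(2) 13.7 × 2.24 × 0.0322 = 0.98815
(3) 0.369 × 6.01 × 0.419 = 0.92921
Highest is cycle (1) at 1.1156 (>1, arbitrage).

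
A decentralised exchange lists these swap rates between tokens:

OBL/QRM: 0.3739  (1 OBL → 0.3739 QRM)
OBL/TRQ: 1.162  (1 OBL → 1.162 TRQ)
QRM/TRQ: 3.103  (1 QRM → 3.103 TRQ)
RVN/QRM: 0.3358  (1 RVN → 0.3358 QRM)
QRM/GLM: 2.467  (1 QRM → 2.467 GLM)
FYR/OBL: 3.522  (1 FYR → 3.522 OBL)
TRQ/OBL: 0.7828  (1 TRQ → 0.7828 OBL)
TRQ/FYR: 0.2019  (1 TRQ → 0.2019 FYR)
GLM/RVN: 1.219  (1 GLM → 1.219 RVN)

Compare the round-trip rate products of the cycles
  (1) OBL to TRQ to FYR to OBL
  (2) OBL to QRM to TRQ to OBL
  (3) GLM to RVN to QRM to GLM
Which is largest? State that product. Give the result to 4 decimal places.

(1) 1.162 × 0.2019 × 3.522 = 0.82629
(2) 0.3739 × 3.103 × 0.7828 = 0.90821
(3) 1.219 × 0.3358 × 2.467 = 1.00984
Highest is cycle (3) at 1.0098 (>1, arbitrage).

1.0098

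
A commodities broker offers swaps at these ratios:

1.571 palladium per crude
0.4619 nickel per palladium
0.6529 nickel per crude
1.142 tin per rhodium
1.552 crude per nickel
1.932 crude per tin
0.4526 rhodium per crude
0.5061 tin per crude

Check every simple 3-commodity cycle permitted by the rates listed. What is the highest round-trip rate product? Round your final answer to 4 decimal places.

1.1262

nickel→crude→palladium→nickel: 1.552 × 1.571 × 0.4619 = 1.12620
rhodium→tin→crude→rhodium: 1.142 × 1.932 × 0.4526 = 0.99859
Maximum is nickel→crude→palladium→nickel at 1.1262; arbitrage exists.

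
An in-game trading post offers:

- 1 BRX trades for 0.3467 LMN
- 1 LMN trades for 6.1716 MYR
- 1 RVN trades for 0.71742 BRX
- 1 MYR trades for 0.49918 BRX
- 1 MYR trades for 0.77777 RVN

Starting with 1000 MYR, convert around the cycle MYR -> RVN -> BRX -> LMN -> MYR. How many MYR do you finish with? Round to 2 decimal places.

1000 MYR × 0.77777 = 777.77 RVN
777.77 RVN × 0.71742 = 557.9877534 BRX
557.9877534 BRX × 0.3467 = 193.45435410378 LMN
193.45435410378 LMN × 6.1716 = 1193.922891786888648 MYR

1193.92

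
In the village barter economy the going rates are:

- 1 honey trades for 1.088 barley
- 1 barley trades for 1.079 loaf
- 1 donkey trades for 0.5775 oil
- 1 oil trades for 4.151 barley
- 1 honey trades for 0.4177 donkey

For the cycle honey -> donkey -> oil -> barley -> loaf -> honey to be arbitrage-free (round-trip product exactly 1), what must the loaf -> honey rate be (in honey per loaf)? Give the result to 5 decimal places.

Known legs of the cycle: 0.4177 × 0.5775 × 4.151 × 1.079 = 1.08041509150575
For no arbitrage the full-cycle product must be 1, so the missing rate is 1 / 1.08041509150575 ≈ 0.9255702.

0.92557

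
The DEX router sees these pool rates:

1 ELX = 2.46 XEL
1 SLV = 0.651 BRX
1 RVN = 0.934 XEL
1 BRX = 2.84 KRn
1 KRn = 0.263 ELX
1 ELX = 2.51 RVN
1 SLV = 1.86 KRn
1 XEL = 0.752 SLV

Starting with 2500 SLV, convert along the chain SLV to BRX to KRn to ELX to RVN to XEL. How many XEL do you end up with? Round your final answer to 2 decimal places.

2849.81

2500 SLV × 0.651 = 1627.5 BRX
1627.5 BRX × 2.84 = 4622.1 KRn
4622.1 KRn × 0.263 = 1215.6123 ELX
1215.6123 ELX × 2.51 = 3051.186873 RVN
3051.186873 RVN × 0.934 = 2849.808539382 XEL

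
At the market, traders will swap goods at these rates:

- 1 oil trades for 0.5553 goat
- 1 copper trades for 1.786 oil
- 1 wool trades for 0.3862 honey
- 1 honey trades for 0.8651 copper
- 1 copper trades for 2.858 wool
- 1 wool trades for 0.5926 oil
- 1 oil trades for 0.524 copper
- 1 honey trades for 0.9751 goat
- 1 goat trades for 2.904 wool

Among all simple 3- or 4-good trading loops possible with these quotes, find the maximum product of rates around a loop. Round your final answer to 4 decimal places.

wool→honey→goat→wool: 0.3862 × 0.9751 × 2.904 = 1.09360
wool→oil→goat→wool: 0.5926 × 0.5553 × 2.904 = 0.95562
wool→honey→copper→wool: 0.3862 × 0.8651 × 2.858 = 0.95486
wool→oil→copper→wool: 0.5926 × 0.524 × 2.858 = 0.88747
Maximum is wool→honey→goat→wool at 1.0936; arbitrage exists.

1.0936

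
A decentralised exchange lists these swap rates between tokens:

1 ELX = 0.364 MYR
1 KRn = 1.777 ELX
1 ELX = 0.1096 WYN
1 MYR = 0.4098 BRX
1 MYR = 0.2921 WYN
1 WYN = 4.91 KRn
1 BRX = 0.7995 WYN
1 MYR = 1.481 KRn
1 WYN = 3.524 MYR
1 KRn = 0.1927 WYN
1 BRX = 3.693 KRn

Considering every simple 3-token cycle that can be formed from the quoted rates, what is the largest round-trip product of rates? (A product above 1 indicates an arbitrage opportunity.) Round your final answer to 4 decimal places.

WYN→MYR→BRX→WYN: 3.524 × 0.4098 × 0.7995 = 1.15459
WYN→MYR→KRn→WYN: 3.524 × 1.481 × 0.1927 = 1.00571
ELX→MYR→KRn→ELX: 0.364 × 1.481 × 1.777 = 0.95795
ELX→WYN→KRn→ELX: 0.1096 × 4.91 × 1.777 = 0.95627
Maximum is WYN→MYR→BRX→WYN at 1.1546; arbitrage exists.

1.1546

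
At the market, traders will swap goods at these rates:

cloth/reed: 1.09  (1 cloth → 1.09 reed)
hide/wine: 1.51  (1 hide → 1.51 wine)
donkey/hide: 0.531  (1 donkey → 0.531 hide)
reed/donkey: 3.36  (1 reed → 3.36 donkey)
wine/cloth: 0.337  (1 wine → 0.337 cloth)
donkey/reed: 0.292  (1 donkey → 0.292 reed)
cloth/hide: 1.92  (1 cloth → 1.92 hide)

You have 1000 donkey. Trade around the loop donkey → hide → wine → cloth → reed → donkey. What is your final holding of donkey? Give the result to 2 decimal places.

989.62

1000 donkey × 0.531 = 531 hide
531 hide × 1.51 = 801.81 wine
801.81 wine × 0.337 = 270.20997 cloth
270.20997 cloth × 1.09 = 294.5288673 reed
294.5288673 reed × 3.36 = 989.616994128 donkey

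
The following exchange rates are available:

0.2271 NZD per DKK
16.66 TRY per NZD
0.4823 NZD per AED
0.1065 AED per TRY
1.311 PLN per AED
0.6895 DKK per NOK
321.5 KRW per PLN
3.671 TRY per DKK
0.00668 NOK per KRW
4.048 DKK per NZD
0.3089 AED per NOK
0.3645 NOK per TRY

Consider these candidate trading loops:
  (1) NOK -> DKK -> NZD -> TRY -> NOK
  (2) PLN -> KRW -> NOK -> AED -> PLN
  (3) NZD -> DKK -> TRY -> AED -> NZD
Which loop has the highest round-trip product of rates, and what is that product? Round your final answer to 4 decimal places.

(1) 0.6895 × 0.2271 × 16.66 × 0.3645 = 0.95088
(2) 321.5 × 0.00668 × 0.3089 × 1.311 = 0.86972
(3) 4.048 × 3.671 × 0.1065 × 0.4823 = 0.76329
Highest is cycle (1) at 0.9509 (≤1, no arbitrage).

0.9509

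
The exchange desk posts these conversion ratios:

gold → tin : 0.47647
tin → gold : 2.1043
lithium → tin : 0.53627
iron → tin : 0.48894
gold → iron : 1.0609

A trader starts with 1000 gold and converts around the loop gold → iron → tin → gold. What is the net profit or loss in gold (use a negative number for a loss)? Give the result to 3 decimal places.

91.535

1000 gold × 1.0609 = 1060.9 iron
1060.9 iron × 0.48894 = 518.716446 tin
518.716446 tin × 2.1043 = 1091.5350173178 gold
Net change: 1091.5350173178 − 1000 = 91.5350173178 gold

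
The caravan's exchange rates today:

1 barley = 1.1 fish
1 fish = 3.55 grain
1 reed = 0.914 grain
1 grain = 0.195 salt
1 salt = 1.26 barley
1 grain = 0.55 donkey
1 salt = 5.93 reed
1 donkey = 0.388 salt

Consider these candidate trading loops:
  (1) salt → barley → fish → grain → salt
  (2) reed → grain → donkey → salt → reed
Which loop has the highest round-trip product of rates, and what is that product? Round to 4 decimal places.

1.1566

(1) 1.26 × 1.1 × 3.55 × 0.195 = 0.95946
(2) 0.914 × 0.55 × 0.388 × 5.93 = 1.15663
Highest is cycle (2) at 1.1566 (>1, arbitrage).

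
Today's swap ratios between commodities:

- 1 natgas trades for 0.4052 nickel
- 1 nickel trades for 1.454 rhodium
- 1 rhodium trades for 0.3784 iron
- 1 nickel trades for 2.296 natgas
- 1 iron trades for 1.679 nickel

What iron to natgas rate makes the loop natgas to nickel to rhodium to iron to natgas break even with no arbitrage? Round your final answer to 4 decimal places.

Known legs of the cycle: 0.4052 × 1.454 × 0.3784 = 0.22293844672
For no arbitrage the full-cycle product must be 1, so the missing rate is 1 / 0.22293844672 ≈ 4.485543.

4.4855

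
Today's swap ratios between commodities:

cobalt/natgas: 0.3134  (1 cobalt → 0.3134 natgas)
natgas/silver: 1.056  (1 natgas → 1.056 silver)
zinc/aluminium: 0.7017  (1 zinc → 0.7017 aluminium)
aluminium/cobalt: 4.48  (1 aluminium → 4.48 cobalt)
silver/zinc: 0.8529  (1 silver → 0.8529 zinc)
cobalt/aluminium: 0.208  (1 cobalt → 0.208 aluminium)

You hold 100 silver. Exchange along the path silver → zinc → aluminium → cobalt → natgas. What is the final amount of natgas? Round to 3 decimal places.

100 silver × 0.8529 = 85.29 zinc
85.29 zinc × 0.7017 = 59.847993 aluminium
59.847993 aluminium × 4.48 = 268.11900864 cobalt
268.11900864 cobalt × 0.3134 = 84.028497307776 natgas

84.028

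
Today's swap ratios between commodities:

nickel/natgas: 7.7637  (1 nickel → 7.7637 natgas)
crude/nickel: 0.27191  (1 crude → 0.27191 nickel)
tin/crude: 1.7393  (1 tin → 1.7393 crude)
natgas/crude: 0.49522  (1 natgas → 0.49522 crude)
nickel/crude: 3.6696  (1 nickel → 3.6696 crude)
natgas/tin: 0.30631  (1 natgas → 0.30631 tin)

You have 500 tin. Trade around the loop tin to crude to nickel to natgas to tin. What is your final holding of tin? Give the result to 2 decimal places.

500 tin × 1.7393 = 869.65 crude
869.65 crude × 0.27191 = 236.4665315 nickel
236.4665315 nickel × 7.7637 = 1835.85521060655 natgas
1835.85521060655 natgas × 0.30631 = 562.3408095608923305 tin

562.34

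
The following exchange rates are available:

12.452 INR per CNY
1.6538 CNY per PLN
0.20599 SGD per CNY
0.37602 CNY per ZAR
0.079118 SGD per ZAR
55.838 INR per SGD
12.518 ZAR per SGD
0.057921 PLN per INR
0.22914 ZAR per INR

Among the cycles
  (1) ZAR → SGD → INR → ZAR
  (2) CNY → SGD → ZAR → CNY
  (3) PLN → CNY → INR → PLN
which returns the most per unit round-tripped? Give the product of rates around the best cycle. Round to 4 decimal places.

(1) 0.079118 × 55.838 × 0.22914 = 1.01229
(2) 0.20599 × 12.518 × 0.37602 = 0.96960
(3) 1.6538 × 12.452 × 0.057921 = 1.19277
Highest is cycle (3) at 1.1928 (>1, arbitrage).

1.1928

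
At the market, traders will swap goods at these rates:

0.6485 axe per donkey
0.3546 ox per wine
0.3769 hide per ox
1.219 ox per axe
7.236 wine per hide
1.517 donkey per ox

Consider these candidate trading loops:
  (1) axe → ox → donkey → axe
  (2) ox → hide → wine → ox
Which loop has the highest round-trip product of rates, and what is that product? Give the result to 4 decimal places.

(1) 1.219 × 1.517 × 0.6485 = 1.19922
(2) 0.3769 × 7.236 × 0.3546 = 0.96708
Highest is cycle (1) at 1.1992 (>1, arbitrage).

1.1992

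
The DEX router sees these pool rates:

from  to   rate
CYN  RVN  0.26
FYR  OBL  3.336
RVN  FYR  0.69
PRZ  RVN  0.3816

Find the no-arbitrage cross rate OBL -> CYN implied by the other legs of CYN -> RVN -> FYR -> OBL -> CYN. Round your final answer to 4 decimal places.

Known legs of the cycle: 0.26 × 0.69 × 3.336 = 0.5984784
For no arbitrage the full-cycle product must be 1, so the missing rate is 1 / 0.5984784 ≈ 1.670904.

1.6709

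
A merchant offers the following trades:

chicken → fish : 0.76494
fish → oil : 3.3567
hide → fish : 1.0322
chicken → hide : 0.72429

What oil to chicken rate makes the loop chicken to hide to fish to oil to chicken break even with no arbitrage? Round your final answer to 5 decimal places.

Known legs of the cycle: 0.72429 × 1.0322 × 3.3567 = 2.5095096636246
For no arbitrage the full-cycle product must be 1, so the missing rate is 1 / 2.5095096636246 ≈ 0.3984842.

0.39848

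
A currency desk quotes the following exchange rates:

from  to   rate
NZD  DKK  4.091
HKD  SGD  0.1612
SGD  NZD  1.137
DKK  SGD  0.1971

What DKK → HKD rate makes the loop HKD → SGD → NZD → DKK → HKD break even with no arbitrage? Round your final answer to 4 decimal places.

1.3337

Known legs of the cycle: 0.1612 × 1.137 × 4.091 = 0.7498164804
For no arbitrage the full-cycle product must be 1, so the missing rate is 1 / 0.7498164804 ≈ 1.333660.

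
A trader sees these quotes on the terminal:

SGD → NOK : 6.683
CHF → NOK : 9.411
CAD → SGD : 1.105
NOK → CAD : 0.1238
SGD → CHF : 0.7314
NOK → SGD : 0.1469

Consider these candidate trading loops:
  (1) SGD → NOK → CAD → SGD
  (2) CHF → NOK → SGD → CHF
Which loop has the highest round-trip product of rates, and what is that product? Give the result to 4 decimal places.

1.0111

(1) 6.683 × 0.1238 × 1.105 = 0.91423
(2) 9.411 × 0.1469 × 0.7314 = 1.01114
Highest is cycle (2) at 1.0111 (>1, arbitrage).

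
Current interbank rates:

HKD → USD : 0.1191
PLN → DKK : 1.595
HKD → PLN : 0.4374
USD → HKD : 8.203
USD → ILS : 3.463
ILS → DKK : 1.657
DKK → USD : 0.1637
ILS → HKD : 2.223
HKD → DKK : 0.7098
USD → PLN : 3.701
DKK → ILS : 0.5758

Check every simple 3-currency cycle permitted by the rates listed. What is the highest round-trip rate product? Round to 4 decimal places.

PLN→DKK→USD→PLN: 1.595 × 0.1637 × 3.701 = 0.96634
USD→HKD→DKK→USD: 8.203 × 0.7098 × 0.1637 = 0.95314
ILS→DKK→USD→ILS: 1.657 × 0.1637 × 3.463 = 0.93934
ILS→HKD→USD→ILS: 2.223 × 0.1191 × 3.463 = 0.91686
ILS→HKD→DKK→ILS: 2.223 × 0.7098 × 0.5758 = 0.90855
Maximum is PLN→DKK→USD→PLN at 0.9663; no arbitrage — every cycle loses value.

0.9663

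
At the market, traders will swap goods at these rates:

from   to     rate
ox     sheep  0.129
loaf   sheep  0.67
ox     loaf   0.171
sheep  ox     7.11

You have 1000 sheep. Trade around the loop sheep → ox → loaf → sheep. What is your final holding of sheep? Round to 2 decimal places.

1000 sheep × 7.11 = 7110 ox
7110 ox × 0.171 = 1215.81 loaf
1215.81 loaf × 0.67 = 814.5927 sheep

814.59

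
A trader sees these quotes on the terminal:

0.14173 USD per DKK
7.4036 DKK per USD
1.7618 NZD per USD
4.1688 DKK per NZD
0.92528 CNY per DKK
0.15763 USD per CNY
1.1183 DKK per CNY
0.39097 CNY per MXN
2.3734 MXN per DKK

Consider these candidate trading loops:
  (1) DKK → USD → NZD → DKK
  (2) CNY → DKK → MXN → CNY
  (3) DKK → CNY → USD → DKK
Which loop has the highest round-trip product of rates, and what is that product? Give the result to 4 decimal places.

1.0798

(1) 0.14173 × 1.7618 × 4.1688 = 1.04095
(2) 1.1183 × 2.3734 × 0.39097 = 1.03770
(3) 0.92528 × 0.15763 × 7.4036 = 1.07983
Highest is cycle (3) at 1.0798 (>1, arbitrage).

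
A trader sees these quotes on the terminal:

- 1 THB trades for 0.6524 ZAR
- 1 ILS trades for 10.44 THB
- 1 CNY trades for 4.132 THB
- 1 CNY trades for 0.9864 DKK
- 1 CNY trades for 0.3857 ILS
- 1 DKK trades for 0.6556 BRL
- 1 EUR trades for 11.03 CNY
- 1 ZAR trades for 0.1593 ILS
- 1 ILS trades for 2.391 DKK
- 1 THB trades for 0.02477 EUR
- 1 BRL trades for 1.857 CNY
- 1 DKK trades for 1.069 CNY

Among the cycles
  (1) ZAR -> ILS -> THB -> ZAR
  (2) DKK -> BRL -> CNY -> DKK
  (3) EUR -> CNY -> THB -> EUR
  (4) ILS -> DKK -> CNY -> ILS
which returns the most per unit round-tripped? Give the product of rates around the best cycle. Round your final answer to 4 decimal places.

1.2009

(1) 0.1593 × 10.44 × 0.6524 = 1.08500
(2) 0.6556 × 1.857 × 0.9864 = 1.20089
(3) 11.03 × 4.132 × 0.02477 = 1.12892
(4) 2.391 × 1.069 × 0.3857 = 0.98584
Highest is cycle (2) at 1.2009 (>1, arbitrage).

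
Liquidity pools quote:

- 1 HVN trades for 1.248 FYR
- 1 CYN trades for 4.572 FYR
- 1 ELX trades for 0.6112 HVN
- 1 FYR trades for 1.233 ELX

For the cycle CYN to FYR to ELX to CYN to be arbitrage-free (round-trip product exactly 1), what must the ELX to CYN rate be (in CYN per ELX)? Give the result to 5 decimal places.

Known legs of the cycle: 4.572 × 1.233 = 5.637276
For no arbitrage the full-cycle product must be 1, so the missing rate is 1 / 5.637276 ≈ 0.1773906.

0.17739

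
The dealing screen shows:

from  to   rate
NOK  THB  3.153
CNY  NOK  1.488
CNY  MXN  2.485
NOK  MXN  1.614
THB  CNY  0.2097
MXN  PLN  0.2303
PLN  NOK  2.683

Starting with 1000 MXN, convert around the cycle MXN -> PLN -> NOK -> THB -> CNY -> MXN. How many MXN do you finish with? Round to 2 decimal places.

1015.23

1000 MXN × 0.2303 = 230.3 PLN
230.3 PLN × 2.683 = 617.8949 NOK
617.8949 NOK × 3.153 = 1948.2226197 THB
1948.2226197 THB × 0.2097 = 408.54228335109 CNY
408.54228335109 CNY × 2.485 = 1015.22757412745865 MXN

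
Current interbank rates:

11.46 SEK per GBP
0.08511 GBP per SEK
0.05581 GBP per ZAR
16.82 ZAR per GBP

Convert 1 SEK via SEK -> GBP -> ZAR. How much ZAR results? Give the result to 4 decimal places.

1 SEK × 0.08511 = 0.08511 GBP
0.08511 GBP × 16.82 = 1.4315502 ZAR

1.4316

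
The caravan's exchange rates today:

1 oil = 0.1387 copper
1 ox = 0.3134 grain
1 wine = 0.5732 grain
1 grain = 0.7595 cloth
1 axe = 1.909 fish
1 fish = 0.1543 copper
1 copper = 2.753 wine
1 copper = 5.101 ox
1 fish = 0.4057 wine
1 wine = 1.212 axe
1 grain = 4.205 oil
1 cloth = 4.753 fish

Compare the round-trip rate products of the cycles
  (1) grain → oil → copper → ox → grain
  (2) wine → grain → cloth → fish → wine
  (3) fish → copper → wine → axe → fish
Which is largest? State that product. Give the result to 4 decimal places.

0.9828

(1) 4.205 × 0.1387 × 5.101 × 0.3134 = 0.93239
(2) 0.5732 × 0.7595 × 4.753 × 0.4057 = 0.83947
(3) 0.1543 × 2.753 × 1.212 × 1.909 = 0.98284
Highest is cycle (3) at 0.9828 (≤1, no arbitrage).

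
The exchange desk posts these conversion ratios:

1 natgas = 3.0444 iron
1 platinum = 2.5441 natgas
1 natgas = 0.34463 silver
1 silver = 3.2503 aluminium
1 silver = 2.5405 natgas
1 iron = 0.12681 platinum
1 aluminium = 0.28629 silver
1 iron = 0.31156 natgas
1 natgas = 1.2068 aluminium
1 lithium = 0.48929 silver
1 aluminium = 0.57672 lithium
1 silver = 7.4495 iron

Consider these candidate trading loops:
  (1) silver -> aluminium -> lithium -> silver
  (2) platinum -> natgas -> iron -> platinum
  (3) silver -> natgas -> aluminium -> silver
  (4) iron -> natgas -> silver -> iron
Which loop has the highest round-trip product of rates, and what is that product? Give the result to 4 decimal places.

0.9822

(1) 3.2503 × 0.57672 × 0.48929 = 0.91718
(2) 2.5441 × 3.0444 × 0.12681 = 0.98218
(3) 2.5405 × 1.2068 × 0.28629 = 0.87773
(4) 0.31156 × 0.34463 × 7.4495 = 0.79987
Highest is cycle (2) at 0.9822 (≤1, no arbitrage).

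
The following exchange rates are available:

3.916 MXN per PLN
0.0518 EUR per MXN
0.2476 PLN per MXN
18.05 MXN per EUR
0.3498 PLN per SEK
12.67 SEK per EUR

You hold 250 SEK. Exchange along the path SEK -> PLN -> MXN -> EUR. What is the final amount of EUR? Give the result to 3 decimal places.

17.739

250 SEK × 0.3498 = 87.45 PLN
87.45 PLN × 3.916 = 342.4542 MXN
342.4542 MXN × 0.0518 = 17.73912756 EUR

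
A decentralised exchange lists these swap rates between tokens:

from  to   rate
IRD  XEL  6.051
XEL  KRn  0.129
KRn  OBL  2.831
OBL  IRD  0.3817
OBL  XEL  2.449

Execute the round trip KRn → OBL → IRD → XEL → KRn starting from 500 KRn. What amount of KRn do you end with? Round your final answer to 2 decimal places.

500 KRn × 2.831 = 1415.5 OBL
1415.5 OBL × 0.3817 = 540.29635 IRD
540.29635 IRD × 6.051 = 3269.33321385 XEL
3269.33321385 XEL × 0.129 = 421.74398458665 KRn

421.74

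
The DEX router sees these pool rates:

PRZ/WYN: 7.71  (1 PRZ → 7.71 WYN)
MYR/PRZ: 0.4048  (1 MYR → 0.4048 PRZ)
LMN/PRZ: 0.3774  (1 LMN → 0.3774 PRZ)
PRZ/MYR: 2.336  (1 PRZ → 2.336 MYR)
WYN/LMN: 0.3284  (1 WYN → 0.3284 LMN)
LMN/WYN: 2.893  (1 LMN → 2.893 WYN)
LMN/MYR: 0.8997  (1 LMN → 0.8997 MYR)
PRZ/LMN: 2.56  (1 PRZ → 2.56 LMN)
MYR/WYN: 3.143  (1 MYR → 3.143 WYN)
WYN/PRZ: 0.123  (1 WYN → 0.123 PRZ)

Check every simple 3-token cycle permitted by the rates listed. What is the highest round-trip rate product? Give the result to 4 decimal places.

LMN→PRZ→WYN→LMN: 0.3774 × 7.71 × 0.3284 = 0.95556
LMN→MYR→PRZ→LMN: 0.8997 × 0.4048 × 2.56 = 0.93235
LMN→MYR→WYN→LMN: 0.8997 × 3.143 × 0.3284 = 0.92864
LMN→WYN→PRZ→LMN: 2.893 × 0.123 × 2.56 = 0.91095
MYR→WYN→PRZ→MYR: 3.143 × 0.123 × 2.336 = 0.90307
Maximum is LMN→PRZ→WYN→LMN at 0.9556; no arbitrage — every cycle loses value.

0.9556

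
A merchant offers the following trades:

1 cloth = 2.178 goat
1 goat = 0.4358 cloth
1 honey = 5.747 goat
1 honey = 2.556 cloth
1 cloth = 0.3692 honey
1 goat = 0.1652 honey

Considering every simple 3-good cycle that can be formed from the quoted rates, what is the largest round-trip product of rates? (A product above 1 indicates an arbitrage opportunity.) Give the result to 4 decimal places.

0.9247

cloth→honey→goat→cloth: 0.3692 × 5.747 × 0.4358 = 0.92468
cloth→goat→honey→cloth: 2.178 × 0.1652 × 2.556 = 0.91966
Maximum is cloth→honey→goat→cloth at 0.9247; no arbitrage — every cycle loses value.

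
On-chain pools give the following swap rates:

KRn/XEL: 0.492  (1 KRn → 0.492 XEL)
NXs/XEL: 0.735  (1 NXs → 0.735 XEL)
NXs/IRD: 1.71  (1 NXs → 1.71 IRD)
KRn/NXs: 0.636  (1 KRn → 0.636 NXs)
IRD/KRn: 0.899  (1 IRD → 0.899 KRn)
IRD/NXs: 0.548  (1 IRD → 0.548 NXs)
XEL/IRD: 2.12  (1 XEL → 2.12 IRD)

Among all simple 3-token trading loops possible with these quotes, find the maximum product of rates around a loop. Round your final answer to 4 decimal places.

IRD→KRn→NXs→IRD: 0.899 × 0.636 × 1.71 = 0.97772
IRD→KRn→XEL→IRD: 0.899 × 0.492 × 2.12 = 0.93769
IRD→NXs→XEL→IRD: 0.548 × 0.735 × 2.12 = 0.85389
Maximum is IRD→KRn→NXs→IRD at 0.9777; no arbitrage — every cycle loses value.

0.9777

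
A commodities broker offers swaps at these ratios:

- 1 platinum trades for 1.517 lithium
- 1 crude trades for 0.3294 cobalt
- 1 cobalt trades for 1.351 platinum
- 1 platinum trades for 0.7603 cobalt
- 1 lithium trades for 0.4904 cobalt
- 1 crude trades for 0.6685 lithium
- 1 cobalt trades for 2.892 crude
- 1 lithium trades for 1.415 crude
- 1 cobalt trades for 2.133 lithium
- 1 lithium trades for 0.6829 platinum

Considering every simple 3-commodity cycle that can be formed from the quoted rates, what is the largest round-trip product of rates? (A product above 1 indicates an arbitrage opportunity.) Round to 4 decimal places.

1.1075

cobalt→lithium→platinum→cobalt: 2.133 × 0.6829 × 0.7603 = 1.10747
cobalt→platinum→lithium→cobalt: 1.351 × 1.517 × 0.4904 = 1.00506
cobalt→lithium→crude→cobalt: 2.133 × 1.415 × 0.3294 = 0.99419
cobalt→crude→lithium→cobalt: 2.892 × 0.6685 × 0.4904 = 0.94809
Maximum is cobalt→lithium→platinum→cobalt at 1.1075; arbitrage exists.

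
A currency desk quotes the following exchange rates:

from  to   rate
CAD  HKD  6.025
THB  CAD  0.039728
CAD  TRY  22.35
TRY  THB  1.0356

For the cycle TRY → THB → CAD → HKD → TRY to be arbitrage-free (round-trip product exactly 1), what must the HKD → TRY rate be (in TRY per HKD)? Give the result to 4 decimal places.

Known legs of the cycle: 1.0356 × 0.039728 × 6.025 = 0.24788245872
For no arbitrage the full-cycle product must be 1, so the missing rate is 1 / 0.24788245872 ≈ 4.034170.

4.0342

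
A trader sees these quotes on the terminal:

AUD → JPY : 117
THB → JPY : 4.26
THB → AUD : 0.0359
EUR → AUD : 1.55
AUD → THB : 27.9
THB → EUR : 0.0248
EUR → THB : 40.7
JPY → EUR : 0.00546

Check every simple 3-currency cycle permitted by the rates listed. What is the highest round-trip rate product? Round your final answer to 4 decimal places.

THB→EUR→AUD→THB: 0.0248 × 1.55 × 27.9 = 1.07248
JPY→EUR→AUD→JPY: 0.00546 × 1.55 × 117 = 0.99017
JPY→EUR→THB→JPY: 0.00546 × 40.7 × 4.26 = 0.94667
Maximum is THB→EUR→AUD→THB at 1.0725; arbitrage exists.

1.0725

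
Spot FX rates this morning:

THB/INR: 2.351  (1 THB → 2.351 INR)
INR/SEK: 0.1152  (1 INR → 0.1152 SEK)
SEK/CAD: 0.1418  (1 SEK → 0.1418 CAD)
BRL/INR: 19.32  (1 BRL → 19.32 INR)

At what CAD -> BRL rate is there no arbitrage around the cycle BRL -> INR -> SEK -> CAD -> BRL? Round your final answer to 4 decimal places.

Known legs of the cycle: 19.32 × 0.1152 × 0.1418 = 0.3155991552
For no arbitrage the full-cycle product must be 1, so the missing rate is 1 / 0.3155991552 ≈ 3.168576.

3.1686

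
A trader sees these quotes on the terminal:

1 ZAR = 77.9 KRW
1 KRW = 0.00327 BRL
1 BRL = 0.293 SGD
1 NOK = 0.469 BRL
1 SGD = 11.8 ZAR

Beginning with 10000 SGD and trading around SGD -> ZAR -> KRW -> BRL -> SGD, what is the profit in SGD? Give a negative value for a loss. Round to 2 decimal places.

-1192.86

10000 SGD × 11.8 = 118000 ZAR
118000 ZAR × 77.9 = 9192200 KRW
9192200 KRW × 0.00327 = 30058.494 BRL
30058.494 BRL × 0.293 = 8807.138742 SGD
Net change: 8807.138742 − 10000 = -1192.861258 SGD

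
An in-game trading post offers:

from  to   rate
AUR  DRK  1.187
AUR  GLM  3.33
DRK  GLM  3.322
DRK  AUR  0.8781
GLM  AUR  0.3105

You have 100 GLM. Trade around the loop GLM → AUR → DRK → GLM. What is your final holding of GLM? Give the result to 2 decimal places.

100 GLM × 0.3105 = 31.05 AUR
31.05 AUR × 1.187 = 36.85635 DRK
36.85635 DRK × 3.322 = 122.4367947 GLM

122.44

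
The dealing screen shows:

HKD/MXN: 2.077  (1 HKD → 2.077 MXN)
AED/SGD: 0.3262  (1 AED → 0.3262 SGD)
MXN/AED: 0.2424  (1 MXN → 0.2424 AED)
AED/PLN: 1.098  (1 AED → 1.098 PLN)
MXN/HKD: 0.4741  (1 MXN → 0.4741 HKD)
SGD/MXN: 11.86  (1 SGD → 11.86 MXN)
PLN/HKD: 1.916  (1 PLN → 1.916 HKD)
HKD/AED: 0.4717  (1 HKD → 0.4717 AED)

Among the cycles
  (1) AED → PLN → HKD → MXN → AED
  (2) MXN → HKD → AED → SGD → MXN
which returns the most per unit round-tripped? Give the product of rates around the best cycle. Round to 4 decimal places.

1.0592

(1) 1.098 × 1.916 × 2.077 × 0.2424 = 1.05917
(2) 0.4741 × 0.4717 × 0.3262 × 11.86 = 0.86518
Highest is cycle (1) at 1.0592 (>1, arbitrage).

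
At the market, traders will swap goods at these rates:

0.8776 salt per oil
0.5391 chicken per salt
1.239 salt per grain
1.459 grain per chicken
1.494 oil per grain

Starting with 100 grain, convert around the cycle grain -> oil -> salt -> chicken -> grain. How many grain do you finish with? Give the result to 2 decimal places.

100 grain × 1.494 = 149.4 oil
149.4 oil × 0.8776 = 131.11344 salt
131.11344 salt × 0.5391 = 70.683255504 chicken
70.683255504 chicken × 1.459 = 103.126869780336 grain

103.13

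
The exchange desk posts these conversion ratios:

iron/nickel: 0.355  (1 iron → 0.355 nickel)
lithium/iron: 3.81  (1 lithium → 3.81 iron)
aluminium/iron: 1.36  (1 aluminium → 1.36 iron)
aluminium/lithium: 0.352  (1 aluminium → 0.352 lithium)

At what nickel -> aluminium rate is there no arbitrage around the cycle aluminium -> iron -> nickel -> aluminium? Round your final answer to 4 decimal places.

Known legs of the cycle: 1.36 × 0.355 = 0.4828
For no arbitrage the full-cycle product must be 1, so the missing rate is 1 / 0.4828 ≈ 2.071251.

2.0713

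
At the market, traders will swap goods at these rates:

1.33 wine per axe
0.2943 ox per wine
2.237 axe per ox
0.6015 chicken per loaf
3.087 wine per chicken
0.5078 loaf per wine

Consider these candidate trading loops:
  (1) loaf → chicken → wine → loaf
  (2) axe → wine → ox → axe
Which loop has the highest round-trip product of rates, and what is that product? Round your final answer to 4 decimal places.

0.9429

(1) 0.6015 × 3.087 × 0.5078 = 0.94290
(2) 1.33 × 0.2943 × 2.237 = 0.87560
Highest is cycle (1) at 0.9429 (≤1, no arbitrage).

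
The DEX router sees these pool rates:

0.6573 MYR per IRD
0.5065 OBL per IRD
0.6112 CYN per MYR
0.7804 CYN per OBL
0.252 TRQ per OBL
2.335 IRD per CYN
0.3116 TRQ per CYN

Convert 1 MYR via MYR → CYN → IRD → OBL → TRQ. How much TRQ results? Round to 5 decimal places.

1 MYR × 0.6112 = 0.6112 CYN
0.6112 CYN × 2.335 = 1.427152 IRD
1.427152 IRD × 0.5065 = 0.722852488 OBL
0.722852488 OBL × 0.252 = 0.182158826976 TRQ

0.18216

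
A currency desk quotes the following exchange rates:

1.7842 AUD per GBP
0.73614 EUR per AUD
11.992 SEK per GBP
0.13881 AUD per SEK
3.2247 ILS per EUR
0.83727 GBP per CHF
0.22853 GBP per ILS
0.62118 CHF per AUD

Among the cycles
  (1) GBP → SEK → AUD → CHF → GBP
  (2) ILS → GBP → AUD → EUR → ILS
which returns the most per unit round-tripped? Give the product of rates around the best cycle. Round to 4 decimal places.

(1) 11.992 × 0.13881 × 0.62118 × 0.83727 = 0.86576
(2) 0.22853 × 1.7842 × 0.73614 × 3.2247 = 0.96791
Highest is cycle (2) at 0.9679 (≤1, no arbitrage).

0.9679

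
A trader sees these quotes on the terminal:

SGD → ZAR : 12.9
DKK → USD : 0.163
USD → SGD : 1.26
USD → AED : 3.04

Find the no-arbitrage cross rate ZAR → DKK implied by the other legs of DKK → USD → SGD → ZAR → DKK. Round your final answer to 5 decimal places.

Known legs of the cycle: 0.163 × 1.26 × 12.9 = 2.649402
For no arbitrage the full-cycle product must be 1, so the missing rate is 1 / 2.649402 ≈ 0.3774437.

0.37744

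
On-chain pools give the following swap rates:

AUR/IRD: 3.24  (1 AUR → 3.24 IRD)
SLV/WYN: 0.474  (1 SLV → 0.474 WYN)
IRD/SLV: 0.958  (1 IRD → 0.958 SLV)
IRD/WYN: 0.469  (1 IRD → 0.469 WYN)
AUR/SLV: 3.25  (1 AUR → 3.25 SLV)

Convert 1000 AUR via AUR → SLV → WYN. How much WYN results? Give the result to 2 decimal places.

1000 AUR × 3.25 = 3250 SLV
3250 SLV × 0.474 = 1540.5 WYN

1540.50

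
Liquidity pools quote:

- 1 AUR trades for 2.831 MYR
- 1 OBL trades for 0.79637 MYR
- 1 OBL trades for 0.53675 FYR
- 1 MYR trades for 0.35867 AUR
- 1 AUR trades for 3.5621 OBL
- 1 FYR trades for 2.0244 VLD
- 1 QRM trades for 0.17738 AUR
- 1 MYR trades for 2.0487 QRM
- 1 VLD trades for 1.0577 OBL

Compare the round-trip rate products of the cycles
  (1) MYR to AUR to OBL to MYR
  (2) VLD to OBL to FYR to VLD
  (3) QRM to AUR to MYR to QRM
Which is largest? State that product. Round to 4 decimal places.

1.1493

(1) 0.35867 × 3.5621 × 0.79637 = 1.01746
(2) 1.0577 × 0.53675 × 2.0244 = 1.14929
(3) 0.17738 × 2.831 × 2.0487 = 1.02878
Highest is cycle (2) at 1.1493 (>1, arbitrage).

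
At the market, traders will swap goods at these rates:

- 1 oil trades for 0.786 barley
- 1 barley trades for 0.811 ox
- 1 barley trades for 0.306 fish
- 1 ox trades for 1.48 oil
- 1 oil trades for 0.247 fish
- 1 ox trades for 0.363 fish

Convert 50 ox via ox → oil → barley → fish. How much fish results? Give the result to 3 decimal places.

17.798

50 ox × 1.48 = 74 oil
74 oil × 0.786 = 58.164 barley
58.164 barley × 0.306 = 17.798184 fish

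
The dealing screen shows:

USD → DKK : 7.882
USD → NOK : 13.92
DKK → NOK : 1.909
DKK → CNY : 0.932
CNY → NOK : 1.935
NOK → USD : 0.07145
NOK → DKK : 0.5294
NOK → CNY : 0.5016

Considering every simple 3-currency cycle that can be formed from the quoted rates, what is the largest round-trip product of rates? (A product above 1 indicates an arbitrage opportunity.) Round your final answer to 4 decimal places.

1.0751

DKK→NOK→USD→DKK: 1.909 × 0.07145 × 7.882 = 1.07509
DKK→CNY→NOK→DKK: 0.932 × 1.935 × 0.5294 = 0.95473
Maximum is DKK→NOK→USD→DKK at 1.0751; arbitrage exists.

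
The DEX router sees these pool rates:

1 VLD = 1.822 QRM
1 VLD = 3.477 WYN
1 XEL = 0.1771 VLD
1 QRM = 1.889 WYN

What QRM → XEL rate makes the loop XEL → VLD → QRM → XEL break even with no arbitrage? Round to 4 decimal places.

Known legs of the cycle: 0.1771 × 1.822 = 0.3226762
For no arbitrage the full-cycle product must be 1, so the missing rate is 1 / 0.3226762 ≈ 3.099082.

3.0991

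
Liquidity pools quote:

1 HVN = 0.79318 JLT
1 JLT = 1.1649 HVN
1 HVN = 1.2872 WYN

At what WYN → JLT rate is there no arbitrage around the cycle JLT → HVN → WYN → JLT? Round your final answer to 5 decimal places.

0.66691

Known legs of the cycle: 1.1649 × 1.2872 = 1.49945928
For no arbitrage the full-cycle product must be 1, so the missing rate is 1 / 1.49945928 ≈ 0.6669071.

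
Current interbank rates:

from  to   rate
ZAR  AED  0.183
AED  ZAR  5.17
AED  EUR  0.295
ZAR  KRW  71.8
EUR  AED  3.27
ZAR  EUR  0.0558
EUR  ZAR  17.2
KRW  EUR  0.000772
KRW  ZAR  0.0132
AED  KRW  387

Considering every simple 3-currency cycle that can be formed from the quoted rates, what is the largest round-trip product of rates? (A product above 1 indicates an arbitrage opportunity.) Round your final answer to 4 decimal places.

0.9770

EUR→AED→KRW→EUR: 3.27 × 387 × 0.000772 = 0.97696
EUR→ZAR→KRW→EUR: 17.2 × 71.8 × 0.000772 = 0.95339
EUR→AED→ZAR→EUR: 3.27 × 5.17 × 0.0558 = 0.94335
AED→KRW→ZAR→AED: 387 × 0.0132 × 0.183 = 0.93484
EUR→ZAR→AED→EUR: 17.2 × 0.183 × 0.295 = 0.92854
Maximum is EUR→AED→KRW→EUR at 0.9770; no arbitrage — every cycle loses value.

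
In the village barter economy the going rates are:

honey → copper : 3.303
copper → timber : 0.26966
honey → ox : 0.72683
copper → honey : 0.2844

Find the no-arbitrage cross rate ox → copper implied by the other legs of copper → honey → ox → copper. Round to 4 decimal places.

Known legs of the cycle: 0.2844 × 0.72683 = 0.206710452
For no arbitrage the full-cycle product must be 1, so the missing rate is 1 / 0.206710452 ≈ 4.837685.

4.8377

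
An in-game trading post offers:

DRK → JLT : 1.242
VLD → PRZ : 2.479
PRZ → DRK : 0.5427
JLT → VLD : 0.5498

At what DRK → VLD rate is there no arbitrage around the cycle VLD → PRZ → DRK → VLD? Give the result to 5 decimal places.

0.74330

Known legs of the cycle: 2.479 × 0.5427 = 1.3453533
For no arbitrage the full-cycle product must be 1, so the missing rate is 1 / 1.3453533 ≈ 0.7432992.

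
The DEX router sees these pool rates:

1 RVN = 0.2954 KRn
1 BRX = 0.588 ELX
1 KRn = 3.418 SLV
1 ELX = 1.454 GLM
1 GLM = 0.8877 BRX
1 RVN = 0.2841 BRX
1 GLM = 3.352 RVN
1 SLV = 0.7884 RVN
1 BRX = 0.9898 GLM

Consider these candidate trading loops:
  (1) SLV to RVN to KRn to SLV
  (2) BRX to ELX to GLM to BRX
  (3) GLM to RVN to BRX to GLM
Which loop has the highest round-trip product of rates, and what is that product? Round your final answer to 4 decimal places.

0.9426

(1) 0.7884 × 0.2954 × 3.418 = 0.79603
(2) 0.588 × 1.454 × 0.8877 = 0.75894
(3) 3.352 × 0.2841 × 0.9898 = 0.94259
Highest is cycle (3) at 0.9426 (≤1, no arbitrage).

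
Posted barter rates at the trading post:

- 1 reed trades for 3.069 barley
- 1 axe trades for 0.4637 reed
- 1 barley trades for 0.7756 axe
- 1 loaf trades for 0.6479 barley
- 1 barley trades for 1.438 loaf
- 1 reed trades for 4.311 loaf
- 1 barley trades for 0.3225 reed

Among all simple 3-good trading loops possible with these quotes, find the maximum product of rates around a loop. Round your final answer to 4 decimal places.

axe→reed→barley→axe: 0.4637 × 3.069 × 0.7756 = 1.10375
loaf→barley→reed→loaf: 0.6479 × 0.3225 × 4.311 = 0.90077
Maximum is axe→reed→barley→axe at 1.1038; arbitrage exists.

1.1038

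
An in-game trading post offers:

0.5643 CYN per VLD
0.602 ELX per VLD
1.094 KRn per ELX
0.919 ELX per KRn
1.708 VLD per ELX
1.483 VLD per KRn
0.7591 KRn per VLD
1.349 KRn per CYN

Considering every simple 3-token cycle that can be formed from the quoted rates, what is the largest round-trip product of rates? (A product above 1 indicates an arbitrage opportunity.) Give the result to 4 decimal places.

1.1915

ELX→VLD→KRn→ELX: 1.708 × 0.7591 × 0.919 = 1.19152
CYN→KRn→VLD→CYN: 1.349 × 1.483 × 0.5643 = 1.12892
ELX→KRn→VLD→ELX: 1.094 × 1.483 × 0.602 = 0.97669
Maximum is ELX→VLD→KRn→ELX at 1.1915; arbitrage exists.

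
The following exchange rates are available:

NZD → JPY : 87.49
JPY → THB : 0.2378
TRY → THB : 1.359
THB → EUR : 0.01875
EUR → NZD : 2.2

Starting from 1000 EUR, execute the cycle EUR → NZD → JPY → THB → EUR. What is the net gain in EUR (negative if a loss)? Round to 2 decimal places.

-141.79

1000 EUR × 2.2 = 2200 NZD
2200 NZD × 87.49 = 192478 JPY
192478 JPY × 0.2378 = 45771.2684 THB
45771.2684 THB × 0.01875 = 858.2112825 EUR
Net change: 858.2112825 − 1000 = -141.7887175 EUR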